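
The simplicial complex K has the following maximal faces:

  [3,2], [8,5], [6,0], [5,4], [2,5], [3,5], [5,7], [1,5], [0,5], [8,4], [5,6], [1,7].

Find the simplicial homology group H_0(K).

Order the vertices as 0 < 1 < 2 < 3 < 4 < 5 < 6 < 7 < 8. Listing each simplex with vertices in this order, K has dimension 1 with simplices:

  0-simplices (9): [0], [1], [2], [3], [4], [5], [6], [7], [8]
  1-simplices (12): [0,5], [0,6], [1,5], [1,7], [2,3], [2,5], [3,5], [4,5], [4,8], [5,6], [5,7], [5,8]

giving chain groups C_0 ≅ Z^9, C_1 ≅ Z^12.

Boundary ∂_1: C_1 → C_0 is given by ∂[p,q] = [q] − [p]. For instance
  ∂[0,5] = [5] − [0].
The resulting 9×12 matrix has rank 8, and its Smith normal form has invariant factors (1,1,1,1,1,1,1,1).

From H_k ≅ ker(∂_k) / im(∂_{k+1}) we obtain:

  H_0: rank C_0 − rank ∂_1 = 9 − 8 = 1, and the invariant factors of ∂_1 are all 1, so H_0 ≅ Z.

H_0 = Z.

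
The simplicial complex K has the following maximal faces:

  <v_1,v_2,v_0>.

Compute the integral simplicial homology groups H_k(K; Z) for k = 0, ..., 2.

H_0 = Z,  H_1 = 0,  H_2 = 0.

Order the vertices as v_0 < v_1 < v_2. Listing each simplex with vertices in this order, K has dimension 2 with simplices:

  0-simplices (3): [v_0], [v_1], [v_2]
  1-simplices (3): [v_0,v_1], [v_0,v_2], [v_1,v_2]
  2-simplices (1): [v_0,v_1,v_2]

giving chain groups C_0 ≅ Z^3, C_1 ≅ Z^3, C_2 ≅ Z^1.

The boundary map ∂_1: C_1 → C_0 maps an edge to its endpoints' difference, ∂[p,q] = q − p. For instance
  ∂[v_0,v_1] = [v_1] − [v_0].
The 3×3 boundary matrix has rank 2 and Smith normal form diag(1,1).

The boundary map ∂_2: C_2 → C_1 sends each 2-simplex [p,q,r] to [q,r] − [p,r] + [p,q]. For instance
  ∂[v_0,v_1,v_2] = [v_1,v_2] − [v_0,v_2] + [v_0,v_1].
This gives a 3×1 integer matrix of rank 1; reducing to Smith normal form yields diagonal entries (1).

Now H_k = ker ∂_k / im ∂_{k+1}, so:

  H_0: rank C_0 − rank ∂_1 = 3 − 2 = 1, and the invariant factors of ∂_1 are all 1, so H_0 = Z.
  H_1: rank ker ∂_1 − rank ∂_2 = (3 − 2) − 1 = 0, and the invariant factors of ∂_2 are all 1, so H_1 = 0.
  H_2: rank ker ∂_2 − rank ∂_3 = (1 − 1) − 0 = 0, and there is no ∂_3, so H_2 = 0.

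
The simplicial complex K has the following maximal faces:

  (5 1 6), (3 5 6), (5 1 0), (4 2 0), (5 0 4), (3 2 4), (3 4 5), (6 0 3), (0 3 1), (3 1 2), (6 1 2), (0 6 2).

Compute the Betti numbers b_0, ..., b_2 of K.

b_0 = 1, b_1 = 0, b_2 = 0.

We work with the vertex ordering 0 < 1 < 2 < 3 < 4 < 5 < 6. The simplices of K, each written with vertices in increasing order, are:

  0-simplices (7): [0], [1], [2], [3], [4], [5], [6]
  1-simplices (18): [0,1], [0,2], [0,3], [0,4], [0,5], [0,6], [1,2], [1,3], [1,5], [1,6], [2,3], [2,4], [2,6], [3,4], [3,5], [3,6], [4,5], [5,6]
  2-simplices (12): [0,1,3], [0,1,5], [0,2,4], [0,2,6], [0,3,6], [0,4,5], [1,2,3], [1,2,6], [1,5,6], [2,3,4], [3,4,5], [3,5,6]

giving chain groups C_0 ≅ Z^7, C_1 ≅ Z^18, C_2 ≅ Z^12.

Boundary ∂_1: C_1 → C_0 maps an edge to its endpoints' difference, ∂[p,q] = q − p. For instance
  ∂[4,5] = [5] − [4].
As a 7×18 matrix over Z this has rank 6, with invariant factors (1,1,1,1,1,1).

Boundary ∂_2: C_2 → C_1 maps a triangle to the signed sum of its edges. For instance
  ∂[0,2,6] = [2,6] − [0,6] + [0,2],
  ∂[1,2,6] = [2,6] − [1,6] + [1,2].
As a 18×12 matrix over Z this has rank 12, with invariant factors (1,1,1,1,1,1,1,1,1,1,1,2).

Computing H_k = (kernel of ∂_k) / (image of ∂_{k+1}):

  H_0: rank C_0 − rank ∂_1 = 7 − 6 = 1, and the invariant factors of ∂_1 are all 1, so H_0 ≅ Z.
  H_1: rank ker ∂_1 − rank ∂_2 = (18 − 6) − 12 = 0, and ∂_2 has invariant factor 2 > 1, so H_1 ≅ Z/2.
  H_2: rank ker ∂_2 − rank ∂_3 = (12 − 12) − 0 = 0, and there is no ∂_3, so H_2 ≅ 0.

(K is a triangulation of the real projective plane RP^2.)

Hence the Betti numbers are b_0 = 1, b_1 = 0, b_2 = 0.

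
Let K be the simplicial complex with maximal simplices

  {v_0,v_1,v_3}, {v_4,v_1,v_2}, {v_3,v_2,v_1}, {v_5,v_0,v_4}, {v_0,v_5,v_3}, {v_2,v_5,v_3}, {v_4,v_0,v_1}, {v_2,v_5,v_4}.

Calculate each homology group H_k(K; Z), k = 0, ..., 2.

H_0 ≅ Z,  H_1 = 0,  H_2 ≅ Z.

We work with the vertex ordering v_0 < v_1 < v_2 < v_3 < v_4 < v_5. The simplices of K, each written with vertices in increasing order, are:

  0-simplices (6): [v_0], [v_1], [v_2], [v_3], [v_4], [v_5]
  1-simplices (12): [v_0,v_1], [v_0,v_3], [v_0,v_4], [v_0,v_5], [v_1,v_2], [v_1,v_3], [v_1,v_4], [v_2,v_3], [v_2,v_4], [v_2,v_5], [v_3,v_5], [v_4,v_5]
  2-simplices (8): [v_0,v_1,v_3], [v_0,v_1,v_4], [v_0,v_3,v_5], [v_0,v_4,v_5], [v_1,v_2,v_3], [v_1,v_2,v_4], [v_2,v_3,v_5], [v_2,v_4,v_5]

so the chain groups are C_0 ≅ Z^6, C_1 ≅ Z^12, C_2 ≅ Z^8.

The boundary map ∂_1: C_1 → C_0 is given by ∂[p,q] = [q] − [p]. For instance
  ∂[v_2,v_4] = [v_4] − [v_2].
The resulting 6×12 matrix has rank 5, and its Smith normal form has invariant factors (1,1,1,1,1).

∂_2: C_2 → C_1 acts by ∂[p,q,r] = [q,r] − [p,r] + [p,q]. For instance
  ∂[v_0,v_4,v_5] = [v_4,v_5] − [v_0,v_5] + [v_0,v_4],
  ∂[v_1,v_2,v_4] = [v_2,v_4] − [v_1,v_4] + [v_1,v_2].
The resulting 12×8 matrix has rank 7, and its Smith normal form has invariant factors (1,1,1,1,1,1,1).

Computing H_k = (kernel of ∂_k) / (image of ∂_{k+1}):

  H_0: rank C_0 − rank ∂_1 = 6 − 5 = 1, and the invariant factors of ∂_1 are all 1, so H_0 = Z.
  H_1: rank ker ∂_1 − rank ∂_2 = (12 − 5) − 7 = 0, and the invariant factors of ∂_2 are all 1, so H_1 = 0.
  H_2: rank ker ∂_2 − rank ∂_3 = (8 − 7) − 0 = 1, and there is no ∂_3, so H_2 = Z.

(K is a triangulation of the 2-sphere S^2.)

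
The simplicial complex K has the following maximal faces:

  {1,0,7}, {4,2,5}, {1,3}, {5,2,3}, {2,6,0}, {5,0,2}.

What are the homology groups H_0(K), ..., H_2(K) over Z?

Fix the vertex order 0 < 1 < 2 < 3 < 4 < 5 < 6 < 7 and write every simplex with vertices in increasing order. Then dim K = 2 and the simplices of K are:

  0-simplices (8): [0], [1], [2], [3], [4], [5], [6], [7]
  1-simplices (13): [0,1], [0,2], [0,5], [0,6], [0,7], [1,3], [1,7], [2,3], [2,4], [2,5], [2,6], [3,5], [4,5]
  2-simplices (5): [0,1,7], [0,2,5], [0,2,6], [2,3,5], [2,4,5]

Hence C_0 ≅ Z^8, C_1 ≅ Z^13, C_2 ≅ Z^5.

∂_1: C_1 → C_0 maps an edge to its endpoints' difference, ∂[p,q] = q − p. For instance
  ∂[0,1] = [1] − [0].
This gives a 8×13 integer matrix of rank 7; reducing to Smith normal form yields diagonal entries (1,1,1,1,1,1,1).

∂_2: C_2 → C_1 maps a triangle to the signed sum of its edges. For instance
  ∂[0,1,7] = [1,7] − [0,7] + [0,1],
  ∂[0,2,5] = [2,5] − [0,5] + [0,2].
This gives a 13×5 integer matrix of rank 5; reducing to Smith normal form yields diagonal entries (1,1,1,1,1).

Computing H_k = (kernel of ∂_k) / (image of ∂_{k+1}):

  H_0: rank C_0 − rank ∂_1 = 8 − 7 = 1, and the invariant factors of ∂_1 are all 1, so H_0 = Z.
  H_1: rank ker ∂_1 − rank ∂_2 = (13 − 7) − 5 = 1, and the invariant factors of ∂_2 are all 1, so H_1 = Z.
  H_2: rank ker ∂_2 − rank ∂_3 = (5 − 5) − 0 = 0, and there is no ∂_3, so H_2 = 0.

As a check, the Euler characteristic is 8 − 13 + 5 = 0, which agrees with 1 − 1 + 0 = 0.

H_0 ≅ Z,  H_1 ≅ Z,  H_2 = 0.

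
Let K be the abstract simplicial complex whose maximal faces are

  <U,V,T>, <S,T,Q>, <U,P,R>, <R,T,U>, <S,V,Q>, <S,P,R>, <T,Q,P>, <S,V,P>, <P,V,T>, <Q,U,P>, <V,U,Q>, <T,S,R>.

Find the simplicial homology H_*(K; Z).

H_0 ≅ Z,  H_1 ≅ Z/2,  H_2 = 0.

Take the total order P < Q < R < S < T < U < V on the vertex set. Then K (dimension 2) consists of the simplices:

  0-simplices (7): P, Q, R, S, T, U, V
  1-simplices (18): PQ, PR, PS, PT, PU, PV, QS, QT, QU, QV, RS, RT, RU, ST, SV, TU, TV, UV
  2-simplices (12): PQT, PQU, PRS, PRU, PSV, PTV, QST, QSV, QUV, RST, RTU, TUV

Hence C_0 ≅ Z^7, C_1 ≅ Z^18, C_2 ≅ Z^12.

∂_1: C_1 → C_0 maps an edge to its endpoints' difference, ∂[p,q] = q − p.
This gives a 7×18 integer matrix of rank 6; reducing to Smith normal form yields diagonal entries (1,1,1,1,1,1).

Boundary ∂_2: C_2 → C_1 sends each 2-simplex [p,q,r] to [q,r] − [p,r] + [p,q]. For instance
  ∂PSV = SV − PV + PS,
  ∂QUV = UV − QV + QU.
This gives a 18×12 integer matrix of rank 12; reducing to Smith normal form yields diagonal entries (1,1,1,1,1,1,1,1,1,1,1,2).

Now H_k = ker ∂_k / im ∂_{k+1}, so:

  H_0: rank C_0 − rank ∂_1 = 7 − 6 = 1, and the invariant factors of ∂_1 are all 1, so H_0 ≅ Z.
  H_1: rank ker ∂_1 − rank ∂_2 = (18 − 6) − 12 = 0, and ∂_2 has invariant factor 2 > 1, so H_1 ≅ Z/2.
  H_2: rank ker ∂_2 − rank ∂_3 = (12 − 12) − 0 = 0, and there is no ∂_3, so H_2 ≅ 0.

As a check, the Euler characteristic is 7 − 18 + 12 = 1, which agrees with 1 − 0 + 0 = 1.
(K is a triangulation of the real projective plane RP^2.)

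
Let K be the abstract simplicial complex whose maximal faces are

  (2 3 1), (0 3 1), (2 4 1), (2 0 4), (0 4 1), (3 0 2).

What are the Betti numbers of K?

b_0 = 1, b_1 = 0, b_2 = 1.

Take the total order 0 < 1 < 2 < 3 < 4 on the vertex set. Then K (dimension 2) consists of the simplices:

  0-simplices (5): [0], [1], [2], [3], [4]
  1-simplices (9): [0,1], [0,2], [0,3], [0,4], [1,2], [1,3], [1,4], [2,3], [2,4]
  2-simplices (6): [0,1,3], [0,1,4], [0,2,3], [0,2,4], [1,2,3], [1,2,4]

Hence C_0 ≅ Z^5, C_1 ≅ Z^9, C_2 ≅ Z^6.

∂_1: C_1 → C_0 maps an edge to its endpoints' difference, ∂[p,q] = q − p. For instance
  ∂[0,3] = [3] − [0].
The 5×9 boundary matrix has rank 4 and Smith normal form diag(1,1,1,1).

∂_2: C_2 → C_1 maps a triangle to the signed sum of its edges. For instance
  ∂[0,2,4] = [2,4] − [0,4] + [0,2],
  ∂[0,2,3] = [2,3] − [0,3] + [0,2].
As a 9×6 matrix over Z this has rank 5, with invariant factors (1,1,1,1,1).

Now H_k = ker ∂_k / im ∂_{k+1}, so:

  H_0: rank C_0 − rank ∂_1 = 5 − 4 = 1, and the invariant factors of ∂_1 are all 1, so H_0 ≅ Z.
  H_1: rank ker ∂_1 − rank ∂_2 = (9 − 4) − 5 = 0, and the invariant factors of ∂_2 are all 1, so H_1 ≅ 0.
  H_2: rank ker ∂_2 − rank ∂_3 = (6 − 5) − 0 = 1, and there is no ∂_3, so H_2 ≅ Z.

As a check, the Euler characteristic is 5 − 9 + 6 = 2, which agrees with 1 − 0 + 1 = 2.
(K is a triangulation of the 2-sphere S^2.)

Hence the Betti numbers are b_0 = 1, b_1 = 0, b_2 = 1.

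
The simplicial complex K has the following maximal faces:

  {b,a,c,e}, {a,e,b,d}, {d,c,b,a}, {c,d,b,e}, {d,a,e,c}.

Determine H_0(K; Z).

H_0 = Z.

We work with the vertex ordering a < b < c < d < e. The simplices of K, each written with vertices in increasing order, are:

  0-simplices (5): a, b, c, d, e
  1-simplices (10): ab, ac, ad, ae, bc, bd, be, cd, ce, de
  2-simplices (10): abc, abd, abe, acd, ace, ade, bcd, bce, bde, cde
  3-simplices (5): abcd, abce, abde, acde, bcde

giving chain groups C_0 ≅ Z^5, C_1 ≅ Z^10, C_2 ≅ Z^10, C_3 ≅ Z^5.

Boundary ∂_1: C_1 → C_0 sends each edge [p,q] (with p < q) to q − p.
This gives a 5×10 integer matrix of rank 4; reducing to Smith normal form yields diagonal entries (1,1,1,1).

Boundary ∂_2: C_2 → C_1 maps a triangle to the signed sum of its edges. For instance
  ∂bcd = cd − bd + bc,
  ∂bde = de − be + bd.
As a 10×10 matrix over Z this has rank 6, with invariant factors (1,1,1,1,1,1).

The boundary map ∂_3: C_3 → C_2 sends each 3-simplex σ to the alternating sum Σ_i (−1)^i (σ with its i-th vertex removed). For instance
  ∂abcd = bcd − acd + abd − abc,
  ∂acde = cde − ade + ace − acd.
As a 10×5 matrix over Z this has rank 4, with invariant factors (1,1,1,1).

From H_k ≅ ker(∂_k) / im(∂_{k+1}) we obtain:

  H_0: rank C_0 − rank ∂_1 = 5 − 4 = 1, and the invariant factors of ∂_1 are all 1, so H_0 ≅ Z.

(K is a triangulation of the 3-sphere S^3.)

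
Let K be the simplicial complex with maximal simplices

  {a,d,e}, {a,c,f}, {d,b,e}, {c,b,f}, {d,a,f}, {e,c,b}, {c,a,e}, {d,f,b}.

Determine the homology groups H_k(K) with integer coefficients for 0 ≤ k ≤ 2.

H_0 = Z,  H_1 = 0,  H_2 = Z.

Fix the vertex order a < b < c < d < e < f and write every simplex with vertices in increasing order. Then dim K = 2 and the simplices of K are:

  0-simplices (6): a, b, c, d, e, f
  1-simplices (12): ac, ad, ae, af, bc, bd, be, bf, ce, cf, de, df
  2-simplices (8): ace, acf, ade, adf, bce, bcf, bde, bdf

giving chain groups C_0 ≅ Z^6, C_1 ≅ Z^12, C_2 ≅ Z^8.

Boundary ∂_1: C_1 → C_0 maps an edge to its endpoints' difference, ∂[p,q] = q − p.
The resulting 6×12 matrix has rank 5, and its Smith normal form has invariant factors (1,1,1,1,1).

The boundary map ∂_2: C_2 → C_1 acts by ∂[p,q,r] = [q,r] − [p,r] + [p,q]. For instance
  ∂acf = cf − af + ac,
  ∂bce = ce − be + bc.
As a 12×8 matrix over Z this has rank 7, with invariant factors (1,1,1,1,1,1,1).

Now H_k = ker ∂_k / im ∂_{k+1}, so:

  H_0: rank C_0 − rank ∂_1 = 6 − 5 = 1, and the invariant factors of ∂_1 are all 1, so H_0 ≅ Z.
  H_1: rank ker ∂_1 − rank ∂_2 = (12 − 5) − 7 = 0, and the invariant factors of ∂_2 are all 1, so H_1 ≅ 0.
  H_2: rank ker ∂_2 − rank ∂_3 = (8 − 7) − 0 = 1, and there is no ∂_3, so H_2 ≅ Z.

As a check, the Euler characteristic is 6 − 12 + 8 = 2, which agrees with 1 − 0 + 1 = 2.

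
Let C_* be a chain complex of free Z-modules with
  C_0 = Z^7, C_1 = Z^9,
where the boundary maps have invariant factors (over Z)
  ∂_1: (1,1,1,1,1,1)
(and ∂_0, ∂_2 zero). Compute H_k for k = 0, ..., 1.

H_0 = Z,  H_1 = Z^3.

H_0: b_0 = 7 − 0 − 6 = 1; torsion from ∂_1 factors > 1: none. So H_0 = Z.
H_1: b_1 = 9 − 6 − 0 = 3; torsion from ∂_2 factors > 1: none. So H_1 = Z^3.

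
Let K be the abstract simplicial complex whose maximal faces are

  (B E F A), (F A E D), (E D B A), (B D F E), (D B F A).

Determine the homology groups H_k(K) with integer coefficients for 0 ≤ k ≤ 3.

Fix the vertex order A < B < D < E < F and write every simplex with vertices in increasing order. Then dim K = 3 and the simplices of K are:

  0-simplices (5): A, B, D, E, F
  1-simplices (10): AB, AD, AE, AF, BD, BE, BF, DE, DF, EF
  2-simplices (10): ABD, ABE, ABF, ADE, ADF, AEF, BDE, BDF, BEF, DEF
  3-simplices (5): ABDE, ABDF, ABEF, ADEF, BDEF

giving chain groups C_0 ≅ Z^5, C_1 ≅ Z^10, C_2 ≅ Z^10, C_3 ≅ Z^5.

Boundary ∂_1: C_1 → C_0 maps an edge to its endpoints' difference, ∂[p,q] = q − p. For instance
  ∂BD = D − B.
As a 5×10 matrix over Z this has rank 4, with invariant factors (1,1,1,1).

The boundary map ∂_2: C_2 → C_1 sends each 2-simplex [p,q,r] to [q,r] − [p,r] + [p,q]. For instance
  ∂ABD = BD − AD + AB,
  ∂ABE = BE − AE + AB.
As a 10×10 matrix over Z this has rank 6, with invariant factors (1,1,1,1,1,1).

Boundary ∂_3: C_3 → C_2 sends each 3-simplex σ to the alternating sum Σ_i (−1)^i (σ with its i-th vertex removed). For instance
  ∂ABDE = BDE − ADE + ABE − ABD,
  ∂ABDF = BDF − ADF + ABF − ABD.
The 10×5 boundary matrix has rank 4 and Smith normal form diag(1,1,1,1).

Computing H_k = (kernel of ∂_k) / (image of ∂_{k+1}):

  H_0: rank C_0 − rank ∂_1 = 5 − 4 = 1, and the invariant factors of ∂_1 are all 1, so H_0 ≅ Z.
  H_1: rank ker ∂_1 − rank ∂_2 = (10 − 4) − 6 = 0, and the invariant factors of ∂_2 are all 1, so H_1 ≅ 0.
  H_2: rank ker ∂_2 − rank ∂_3 = (10 − 6) − 4 = 0, and the invariant factors of ∂_3 are all 1, so H_2 ≅ 0.
  H_3: rank ker ∂_3 − rank ∂_4 = (5 − 4) − 0 = 1, and there is no ∂_4, so H_3 ≅ Z.

As a check, the Euler characteristic is 5 − 10 + 10 − 5 = 0, which agrees with 1 − 0 + 0 − 1 = 0.
(K is a triangulation of the 3-sphere S^3.)

H_0 ≅ Z,  H_1 = 0,  H_2 = 0,  H_3 ≅ Z.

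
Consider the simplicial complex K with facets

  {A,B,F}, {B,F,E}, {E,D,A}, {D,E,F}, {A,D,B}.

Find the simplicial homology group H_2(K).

We work with the vertex ordering A < B < D < E < F. The simplices of K, each written with vertices in increasing order, are:

  0-simplices (5): A, B, D, E, F
  1-simplices (10): AB, AD, AE, AF, BD, BE, BF, DE, DF, EF
  2-simplices (5): ABD, ABF, ADE, BEF, DEF

giving chain groups C_0 ≅ Z^5, C_1 ≅ Z^10, C_2 ≅ Z^5.

Boundary ∂_1: C_1 → C_0 maps an edge to its endpoints' difference, ∂[p,q] = q − p.
The resulting 5×10 matrix has rank 4, and its Smith normal form has invariant factors (1,1,1,1).

∂_2: C_2 → C_1 sends each 2-simplex [p,q,r] to [q,r] − [p,r] + [p,q]. For instance
  ∂ABF = BF − AF + AB,
  ∂ABD = BD − AD + AB.
As a 10×5 matrix over Z this has rank 5, with invariant factors (1,1,1,1,1).

From H_k ≅ ker(∂_k) / im(∂_{k+1}) we obtain:

  H_2: rank ker ∂_2 − rank ∂_3 = (5 − 5) − 0 = 0, and there is no ∂_3, so H_2 = 0.

H_2 = 0.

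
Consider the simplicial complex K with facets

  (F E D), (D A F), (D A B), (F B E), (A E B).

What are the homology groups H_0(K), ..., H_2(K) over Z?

Fix the vertex order A < B < D < E < F and write every simplex with vertices in increasing order. Then dim K = 2 and the simplices of K are:

  0-simplices (5): A, B, D, E, F
  1-simplices (10): AB, AD, AE, AF, BD, BE, BF, DE, DF, EF
  2-simplices (5): ABD, ABE, ADF, BEF, DEF

giving chain groups C_0 ≅ Z^5, C_1 ≅ Z^10, C_2 ≅ Z^5.

∂_1: C_1 → C_0 is given by ∂[p,q] = [q] − [p]. For instance
  ∂AB = B − A.
The 5×10 boundary matrix has rank 4 and Smith normal form diag(1,1,1,1).

The boundary map ∂_2: C_2 → C_1 sends each 2-simplex [p,q,r] to [q,r] − [p,r] + [p,q]. For instance
  ∂BEF = EF − BF + BE,
  ∂ABD = BD − AD + AB.
As a 10×5 matrix over Z this has rank 5, with invariant factors (1,1,1,1,1).

Reading off H_k = ker ∂_k / im ∂_{k+1}:

  H_0: rank C_0 − rank ∂_1 = 5 − 4 = 1, and the invariant factors of ∂_1 are all 1, so H_0 = Z.
  H_1: rank ker ∂_1 − rank ∂_2 = (10 − 4) − 5 = 1, and the invariant factors of ∂_2 are all 1, so H_1 = Z.
  H_2: rank ker ∂_2 − rank ∂_3 = (5 − 5) − 0 = 0, and there is no ∂_3, so H_2 = 0.

As a check, the Euler characteristic is 5 − 10 + 5 = 0, which agrees with 1 − 1 + 0 = 0.

H_0 = Z,  H_1 = Z,  H_2 = 0.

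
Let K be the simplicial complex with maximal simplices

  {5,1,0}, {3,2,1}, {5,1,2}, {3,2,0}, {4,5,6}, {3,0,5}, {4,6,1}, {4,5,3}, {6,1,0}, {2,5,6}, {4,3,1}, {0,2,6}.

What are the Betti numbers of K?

We work with the vertex ordering 0 < 1 < 2 < 3 < 4 < 5 < 6. The simplices of K, each written with vertices in increasing order, are:

  0-simplices (7): [0], [1], [2], [3], [4], [5], [6]
  1-simplices (18): [0,1], [0,2], [0,3], [0,5], [0,6], [1,2], [1,3], [1,4], [1,5], [1,6], [2,3], [2,5], [2,6], [3,4], [3,5], [4,5], [4,6], [5,6]
  2-simplices (12): [0,1,5], [0,1,6], [0,2,3], [0,2,6], [0,3,5], [1,2,3], [1,2,5], [1,3,4], [1,4,6], [2,5,6], [3,4,5], [4,5,6]

giving chain groups C_0 ≅ Z^7, C_1 ≅ Z^18, C_2 ≅ Z^12.

The boundary map ∂_1: C_1 → C_0 sends each edge [p,q] (with p < q) to q − p. For instance
  ∂[2,3] = [3] − [2].
As a 7×18 matrix over Z this has rank 6, with invariant factors (1,1,1,1,1,1).

The boundary map ∂_2: C_2 → C_1 sends each 2-simplex [p,q,r] to [q,r] − [p,r] + [p,q]. For instance
  ∂[1,3,4] = [3,4] − [1,4] + [1,3],
  ∂[1,2,5] = [2,5] − [1,5] + [1,2].
The resulting 18×12 matrix has rank 12, and its Smith normal form has invariant factors (1,1,1,1,1,1,1,1,1,1,1,2).

Computing H_k = (kernel of ∂_k) / (image of ∂_{k+1}):

  H_0: rank C_0 − rank ∂_1 = 7 − 6 = 1, and the invariant factors of ∂_1 are all 1, so H_0 = Z.
  H_1: rank ker ∂_1 − rank ∂_2 = (18 − 6) − 12 = 0, and ∂_2 has invariant factor 2 > 1, so H_1 = Z_2.
  H_2: rank ker ∂_2 − rank ∂_3 = (12 − 12) − 0 = 0, and there is no ∂_3, so H_2 = 0.

As a check, the Euler characteristic is 7 − 18 + 12 = 1, which agrees with 1 − 0 + 0 = 1.

Hence the Betti numbers are b_0 = 1, b_1 = 0, b_2 = 0.

b_0 = 1, b_1 = 0, b_2 = 0.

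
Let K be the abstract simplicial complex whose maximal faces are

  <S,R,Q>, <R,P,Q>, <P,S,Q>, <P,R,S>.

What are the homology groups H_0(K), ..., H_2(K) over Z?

Order the vertices as P < Q < R < S. Listing each simplex with vertices in this order, K has dimension 2 with simplices:

  0-simplices (4): P, Q, R, S
  1-simplices (6): PQ, PR, PS, QR, QS, RS
  2-simplices (4): PQR, PQS, PRS, QRS

so the chain groups are C_0 ≅ Z^4, C_1 ≅ Z^6, C_2 ≅ Z^4.

The boundary map ∂_1: C_1 → C_0 maps an edge to its endpoints' difference, ∂[p,q] = q − p.
This gives a 4×6 integer matrix of rank 3; reducing to Smith normal form yields diagonal entries (1,1,1).

∂_2: C_2 → C_1 sends each 2-simplex [p,q,r] to [q,r] − [p,r] + [p,q]. For instance
  ∂QRS = RS − QS + QR,
  ∂PQS = QS − PS + PQ.
As a 6×4 matrix over Z this has rank 3, with invariant factors (1,1,1).

Computing H_k = (kernel of ∂_k) / (image of ∂_{k+1}):

  H_0: rank C_0 − rank ∂_1 = 4 − 3 = 1, and the invariant factors of ∂_1 are all 1, so H_0 = Z.
  H_1: rank ker ∂_1 − rank ∂_2 = (6 − 3) − 3 = 0, and the invariant factors of ∂_2 are all 1, so H_1 = 0.
  H_2: rank ker ∂_2 − rank ∂_3 = (4 − 3) − 0 = 1, and there is no ∂_3, so H_2 = Z.

H_0 = Z,  H_1 = 0,  H_2 = Z.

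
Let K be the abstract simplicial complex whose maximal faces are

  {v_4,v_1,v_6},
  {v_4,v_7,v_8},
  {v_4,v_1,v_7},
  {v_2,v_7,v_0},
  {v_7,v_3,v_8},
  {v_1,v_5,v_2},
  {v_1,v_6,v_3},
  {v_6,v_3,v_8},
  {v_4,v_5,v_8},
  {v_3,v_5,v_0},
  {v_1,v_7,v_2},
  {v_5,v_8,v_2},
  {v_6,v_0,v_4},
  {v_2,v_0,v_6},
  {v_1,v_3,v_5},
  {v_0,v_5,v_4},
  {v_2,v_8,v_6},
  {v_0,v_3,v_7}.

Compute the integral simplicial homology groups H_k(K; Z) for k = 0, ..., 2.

H_0 = Z,  H_1 = Z^2,  H_2 = Z.

K has 9 vertices, 27 edges, 18 triangles.
rank ∂_0 = 0, rank ∂_1 = 8 ⇒ b_0 = 9 − 0 − 8 = 1; all invariant factors of ∂_1 are 1 so no torsion. So H_0 = Z.
rank ∂_1 = 8, rank ∂_2 = 17 ⇒ b_1 = 27 − 8 − 17 = 2; all invariant factors of ∂_2 are 1 so no torsion. So H_1 = Z^2.
rank ∂_2 = 17, rank ∂_3 = 0 ⇒ b_2 = 18 − 17 − 0 = 1. So H_2 = Z.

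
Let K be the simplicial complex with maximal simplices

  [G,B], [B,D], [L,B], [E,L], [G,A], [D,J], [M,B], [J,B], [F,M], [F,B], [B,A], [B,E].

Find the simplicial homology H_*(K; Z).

H_0 ≅ Z,  H_1 ≅ Z^4.

Take the total order A < B < D < E < F < G < J < L < M on the vertex set. Then K (dimension 1) consists of the simplices:

  0-simplices (9): A, B, D, E, F, G, J, L, M
  1-simplices (12): AB, AG, BD, BE, BF, BG, BJ, BL, BM, DJ, EL, FM

so the chain groups are C_0 ≅ Z^9, C_1 ≅ Z^12.

∂_1: C_1 → C_0 maps an edge to its endpoints' difference, ∂[p,q] = q − p.
The resulting 9×12 matrix has rank 8, and its Smith normal form has invariant factors (1,1,1,1,1,1,1,1).

Reading off H_k = ker ∂_k / im ∂_{k+1}:

  H_0: rank C_0 − rank ∂_1 = 9 − 8 = 1, and the invariant factors of ∂_1 are all 1, so H_0 ≅ Z.
  H_1: rank ker ∂_1 − rank ∂_2 = (12 − 8) − 0 = 4, and there is no ∂_2, so H_1 ≅ Z^4.

As a check, the Euler characteristic is 9 − 12 = -3, which agrees with 1 − 4 = -3.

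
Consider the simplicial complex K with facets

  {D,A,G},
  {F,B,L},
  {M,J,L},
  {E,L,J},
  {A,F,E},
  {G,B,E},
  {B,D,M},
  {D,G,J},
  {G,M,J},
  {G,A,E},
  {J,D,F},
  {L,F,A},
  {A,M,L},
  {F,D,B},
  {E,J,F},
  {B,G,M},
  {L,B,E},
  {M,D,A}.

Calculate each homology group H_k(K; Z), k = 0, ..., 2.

H_0 = Z,  H_1 = Z ⊕ Z_2,  H_2 = 0.

Order the vertices as A < B < D < E < F < G < J < L < M. Listing each simplex with vertices in this order, K has dimension 2 with simplices:

  0-simplices (9): A, B, D, E, F, G, J, L, M
  1-simplices (27): AD, AE, AF, AG, AL, AM, BD, BE, BF, BG, BL, BM, DF, DG, DJ, DM, EF, EG, EJ, EL, FJ, FL, GJ, GM, JL, JM, LM
  2-simplices (18): ADG, ADM, AEF, AEG, AFL, ALM, BDF, BDM, BEG, BEL, BFL, BGM, DFJ, DGJ, EFJ, EJL, GJM, JLM

so the chain groups are C_0 ≅ Z^9, C_1 ≅ Z^27, C_2 ≅ Z^18.

∂_1: C_1 → C_0 is given by ∂[p,q] = [q] − [p]. For instance
  ∂BG = G − B.
This gives a 9×27 integer matrix of rank 8; reducing to Smith normal form yields diagonal entries (1,1,1,1,1,1,1,1).

Boundary ∂_2: C_2 → C_1 sends each 2-simplex [p,q,r] to [q,r] − [p,r] + [p,q]. For instance
  ∂EFJ = FJ − EJ + EF,
  ∂EJL = JL − EL + EJ.
The resulting 27×18 matrix has rank 18, and its Smith normal form has invariant factors (1,1,1,1,1,1,1,1,1,1,1,1,1,1,1,1,1,2).

Now H_k = ker ∂_k / im ∂_{k+1}, so:

  H_0: rank C_0 − rank ∂_1 = 9 − 8 = 1, and the invariant factors of ∂_1 are all 1, so H_0 ≅ Z.
  H_1: rank ker ∂_1 − rank ∂_2 = (27 − 8) − 18 = 1, and ∂_2 has invariant factor 2 > 1, so H_1 ≅ Z ⊕ Z_2.
  H_2: rank ker ∂_2 − rank ∂_3 = (18 − 18) − 0 = 0, and there is no ∂_3, so H_2 ≅ 0.

(K is a triangulation of the Klein bottle.)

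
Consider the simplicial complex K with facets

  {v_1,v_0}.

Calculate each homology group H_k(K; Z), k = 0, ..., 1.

We work with the vertex ordering v_0 < v_1. The simplices of K, each written with vertices in increasing order, are:

  0-simplices (2): [v_0], [v_1]
  1-simplices (1): [v_0,v_1]

giving chain groups C_0 ≅ Z^2, C_1 ≅ Z^1.

∂_1: C_1 → C_0 maps an edge to its endpoints' difference, ∂[p,q] = q − p. For instance
  ∂[v_0,v_1] = [v_1] − [v_0].
The resulting 2×1 matrix has rank 1, and its Smith normal form has invariant factors (1).

Computing H_k = (kernel of ∂_k) / (image of ∂_{k+1}):

  H_0: rank C_0 − rank ∂_1 = 2 − 1 = 1, and the invariant factors of ∂_1 are all 1, so H_0 ≅ Z.
  H_1: rank ker ∂_1 − rank ∂_2 = (1 − 1) − 0 = 0, and there is no ∂_2, so H_1 ≅ 0.

H_0 ≅ Z,  H_1 = 0.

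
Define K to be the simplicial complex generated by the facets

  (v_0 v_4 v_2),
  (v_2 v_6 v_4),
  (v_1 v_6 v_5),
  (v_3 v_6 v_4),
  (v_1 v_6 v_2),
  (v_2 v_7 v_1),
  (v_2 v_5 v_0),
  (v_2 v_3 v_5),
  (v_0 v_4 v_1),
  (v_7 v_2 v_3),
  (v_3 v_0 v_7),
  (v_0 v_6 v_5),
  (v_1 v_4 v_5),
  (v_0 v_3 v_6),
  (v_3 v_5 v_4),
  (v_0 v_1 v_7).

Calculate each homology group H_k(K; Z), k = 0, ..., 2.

H_0 = Z,  H_1 = Z^2,  H_2 = Z.

K has 8 vertices, 24 edges, 16 triangles.
rank ∂_0 = 0, rank ∂_1 = 7 ⇒ b_0 = 8 − 0 − 7 = 1; all invariant factors of ∂_1 are 1 so no torsion. So H_0 ≅ Z.
rank ∂_1 = 7, rank ∂_2 = 15 ⇒ b_1 = 24 − 7 − 15 = 2; all invariant factors of ∂_2 are 1 so no torsion. So H_1 ≅ Z^2.
rank ∂_2 = 15, rank ∂_3 = 0 ⇒ b_2 = 16 − 15 − 0 = 1. So H_2 ≅ Z.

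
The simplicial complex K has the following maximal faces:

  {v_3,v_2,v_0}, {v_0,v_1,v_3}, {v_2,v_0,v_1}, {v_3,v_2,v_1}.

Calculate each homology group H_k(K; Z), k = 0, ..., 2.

H_0 = Z,  H_1 = 0,  H_2 = Z.

Order the vertices as v_0 < v_1 < v_2 < v_3. Listing each simplex with vertices in this order, K has dimension 2 with simplices:

  0-simplices (4): [v_0], [v_1], [v_2], [v_3]
  1-simplices (6): [v_0,v_1], [v_0,v_2], [v_0,v_3], [v_1,v_2], [v_1,v_3], [v_2,v_3]
  2-simplices (4): [v_0,v_1,v_2], [v_0,v_1,v_3], [v_0,v_2,v_3], [v_1,v_2,v_3]

so the chain groups are C_0 ≅ Z^4, C_1 ≅ Z^6, C_2 ≅ Z^4.

The boundary map ∂_1: C_1 → C_0 maps an edge to its endpoints' difference, ∂[p,q] = q − p.
The resulting 4×6 matrix has rank 3, and its Smith normal form has invariant factors (1,1,1).

Boundary ∂_2: C_2 → C_1 maps a triangle to the signed sum of its edges. For instance
  ∂[v_0,v_1,v_2] = [v_1,v_2] − [v_0,v_2] + [v_0,v_1],
  ∂[v_0,v_2,v_3] = [v_2,v_3] − [v_0,v_3] + [v_0,v_2].
The 6×4 boundary matrix has rank 3 and Smith normal form diag(1,1,1).

From H_k ≅ ker(∂_k) / im(∂_{k+1}) we obtain:

  H_0: rank C_0 − rank ∂_1 = 4 − 3 = 1, and the invariant factors of ∂_1 are all 1, so H_0 ≅ Z.
  H_1: rank ker ∂_1 − rank ∂_2 = (6 − 3) − 3 = 0, and the invariant factors of ∂_2 are all 1, so H_1 ≅ 0.
  H_2: rank ker ∂_2 − rank ∂_3 = (4 − 3) − 0 = 1, and there is no ∂_3, so H_2 ≅ Z.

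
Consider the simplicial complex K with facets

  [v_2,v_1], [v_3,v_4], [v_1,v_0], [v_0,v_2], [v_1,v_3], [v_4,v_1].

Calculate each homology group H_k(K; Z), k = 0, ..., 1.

We work with the vertex ordering v_0 < v_1 < v_2 < v_3 < v_4. The simplices of K, each written with vertices in increasing order, are:

  0-simplices (5): [v_0], [v_1], [v_2], [v_3], [v_4]
  1-simplices (6): [v_0,v_1], [v_0,v_2], [v_1,v_2], [v_1,v_3], [v_1,v_4], [v_3,v_4]

Hence C_0 ≅ Z^5, C_1 ≅ Z^6.

∂_1: C_1 → C_0 maps an edge to its endpoints' difference, ∂[p,q] = q − p. For instance
  ∂[v_1,v_2] = [v_2] − [v_1].
The 5×6 boundary matrix has rank 4 and Smith normal form diag(1,1,1,1).

From H_k ≅ ker(∂_k) / im(∂_{k+1}) we obtain:

  H_0: rank C_0 − rank ∂_1 = 5 − 4 = 1, and the invariant factors of ∂_1 are all 1, so H_0 = Z.
  H_1: rank ker ∂_1 − rank ∂_2 = (6 − 4) − 0 = 2, and there is no ∂_2, so H_1 = Z^2.

As a check, the Euler characteristic is 5 − 6 = -1, which agrees with 1 − 2 = -1.

H_0 ≅ Z,  H_1 ≅ Z^2.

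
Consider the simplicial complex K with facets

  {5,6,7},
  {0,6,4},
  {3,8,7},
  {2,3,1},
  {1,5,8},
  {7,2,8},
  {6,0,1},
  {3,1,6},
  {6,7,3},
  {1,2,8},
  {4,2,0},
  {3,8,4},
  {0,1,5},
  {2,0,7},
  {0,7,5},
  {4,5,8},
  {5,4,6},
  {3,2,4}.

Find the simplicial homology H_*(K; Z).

K has 9 vertices, 27 edges, 18 triangles.
rank ∂_0 = 0, rank ∂_1 = 8 ⇒ b_0 = 9 − 0 − 8 = 1; all invariant factors of ∂_1 are 1 so no torsion. So H_0 ≅ Z.
rank ∂_1 = 8, rank ∂_2 = 18 ⇒ b_1 = 27 − 8 − 18 = 1; ∂_2 has invariant factor(s) [2] giving torsion. So H_1 ≅ Z × Z/2.
rank ∂_2 = 18, rank ∂_3 = 0 ⇒ b_2 = 18 − 18 − 0 = 0. So H_2 ≅ 0.

H_0 = Z,  H_1 = Z × Z/2,  H_2 = 0.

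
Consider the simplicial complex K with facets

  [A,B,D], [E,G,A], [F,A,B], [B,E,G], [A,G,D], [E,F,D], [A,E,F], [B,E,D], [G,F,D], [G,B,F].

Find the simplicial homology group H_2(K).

H_2 = 0.

Fix the vertex order A < B < D < E < F < G and write every simplex with vertices in increasing order. Then dim K = 2 and the simplices of K are:

  0-simplices (6): A, B, D, E, F, G
  1-simplices (15): AB, AD, AE, AF, AG, BD, BE, BF, BG, DE, DF, DG, EF, EG, FG
  2-simplices (10): ABD, ABF, ADG, AEF, AEG, BDE, BEG, BFG, DEF, DFG

so the chain groups are C_0 ≅ Z^6, C_1 ≅ Z^15, C_2 ≅ Z^10.

The boundary map ∂_1: C_1 → C_0 maps an edge to its endpoints' difference, ∂[p,q] = q − p. For instance
  ∂DG = G − D.
The resulting 6×15 matrix has rank 5, and its Smith normal form has invariant factors (1,1,1,1,1).

∂_2: C_2 → C_1 maps a triangle to the signed sum of its edges. For instance
  ∂BFG = FG − BG + BF,
  ∂AEF = EF − AF + AE.
This gives a 15×10 integer matrix of rank 10; reducing to Smith normal form yields diagonal entries (1,1,1,1,1,1,1,1,1,2).

Reading off H_k = ker ∂_k / im ∂_{k+1}:

  H_2: rank ker ∂_2 − rank ∂_3 = (10 − 10) − 0 = 0, and there is no ∂_3, so H_2 ≅ 0.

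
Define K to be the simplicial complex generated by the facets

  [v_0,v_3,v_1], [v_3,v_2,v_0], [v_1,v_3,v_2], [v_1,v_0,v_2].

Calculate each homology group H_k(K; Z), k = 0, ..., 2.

H_0 = Z,  H_1 = 0,  H_2 = Z.

Order the vertices as v_0 < v_1 < v_2 < v_3. Listing each simplex with vertices in this order, K has dimension 2 with simplices:

  0-simplices (4): [v_0], [v_1], [v_2], [v_3]
  1-simplices (6): [v_0,v_1], [v_0,v_2], [v_0,v_3], [v_1,v_2], [v_1,v_3], [v_2,v_3]
  2-simplices (4): [v_0,v_1,v_2], [v_0,v_1,v_3], [v_0,v_2,v_3], [v_1,v_2,v_3]

Hence C_0 ≅ Z^4, C_1 ≅ Z^6, C_2 ≅ Z^4.

The boundary map ∂_1: C_1 → C_0 maps an edge to its endpoints' difference, ∂[p,q] = q − p. For instance
  ∂[v_0,v_1] = [v_1] − [v_0].
As a 4×6 matrix over Z this has rank 3, with invariant factors (1,1,1).

Boundary ∂_2: C_2 → C_1 sends each 2-simplex [p,q,r] to [q,r] − [p,r] + [p,q]. For instance
  ∂[v_1,v_2,v_3] = [v_2,v_3] − [v_1,v_3] + [v_1,v_2],
  ∂[v_0,v_1,v_2] = [v_1,v_2] − [v_0,v_2] + [v_0,v_1].
The resulting 6×4 matrix has rank 3, and its Smith normal form has invariant factors (1,1,1).

Reading off H_k = ker ∂_k / im ∂_{k+1}:

  H_0: rank C_0 − rank ∂_1 = 4 − 3 = 1, and the invariant factors of ∂_1 are all 1, so H_0 = Z.
  H_1: rank ker ∂_1 − rank ∂_2 = (6 − 3) − 3 = 0, and the invariant factors of ∂_2 are all 1, so H_1 = 0.
  H_2: rank ker ∂_2 − rank ∂_3 = (4 − 3) − 0 = 1, and there is no ∂_3, so H_2 = Z.

As a check, the Euler characteristic is 4 − 6 + 4 = 2, which agrees with 1 − 0 + 1 = 2.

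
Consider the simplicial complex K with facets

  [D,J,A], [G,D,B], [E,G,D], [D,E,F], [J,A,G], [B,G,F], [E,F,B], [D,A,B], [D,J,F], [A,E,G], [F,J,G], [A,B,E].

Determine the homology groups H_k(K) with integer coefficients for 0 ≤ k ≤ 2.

H_0 = Z,  H_1 = Z_2,  H_2 = 0.

We work with the vertex ordering A < B < D < E < F < G < J. The simplices of K, each written with vertices in increasing order, are:

  0-simplices (7): A, B, D, E, F, G, J
  1-simplices (18): AB, AD, AE, AG, AJ, BD, BE, BF, BG, DE, DF, DG, DJ, EF, EG, FG, FJ, GJ
  2-simplices (12): ABD, ABE, ADJ, AEG, AGJ, BDG, BEF, BFG, DEF, DEG, DFJ, FGJ

Hence C_0 ≅ Z^7, C_1 ≅ Z^18, C_2 ≅ Z^12.

The boundary map ∂_1: C_1 → C_0 is given by ∂[p,q] = [q] − [p].
This gives a 7×18 integer matrix of rank 6; reducing to Smith normal form yields diagonal entries (1,1,1,1,1,1).

The boundary map ∂_2: C_2 → C_1 acts by ∂[p,q,r] = [q,r] − [p,r] + [p,q]. For instance
  ∂ADJ = DJ − AJ + AD,
  ∂AGJ = GJ − AJ + AG.
The resulting 18×12 matrix has rank 12, and its Smith normal form has invariant factors (1,1,1,1,1,1,1,1,1,1,1,2).

Reading off H_k = ker ∂_k / im ∂_{k+1}:

  H_0: rank C_0 − rank ∂_1 = 7 − 6 = 1, and the invariant factors of ∂_1 are all 1, so H_0 ≅ Z.
  H_1: rank ker ∂_1 − rank ∂_2 = (18 − 6) − 12 = 0, and ∂_2 has invariant factor 2 > 1, so H_1 ≅ Z_2.
  H_2: rank ker ∂_2 − rank ∂_3 = (12 − 12) − 0 = 0, and there is no ∂_3, so H_2 ≅ 0.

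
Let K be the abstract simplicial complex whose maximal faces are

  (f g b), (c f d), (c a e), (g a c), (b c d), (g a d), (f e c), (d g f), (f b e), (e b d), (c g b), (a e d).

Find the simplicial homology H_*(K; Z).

We work with the vertex ordering a < b < c < d < e < f < g. The simplices of K, each written with vertices in increasing order, are:

  0-simplices (7): a, b, c, d, e, f, g
  1-simplices (18): ac, ad, ae, ag, bc, bd, be, bf, bg, cd, ce, cf, cg, de, df, dg, ef, fg
  2-simplices (12): ace, acg, ade, adg, bcd, bcg, bde, bef, bfg, cdf, cef, dfg

so the chain groups are C_0 ≅ Z^7, C_1 ≅ Z^18, C_2 ≅ Z^12.

∂_1: C_1 → C_0 sends each edge [p,q] (with p < q) to q − p. For instance
  ∂dg = g − d.
The 7×18 boundary matrix has rank 6 and Smith normal form diag(1,1,1,1,1,1).

Boundary ∂_2: C_2 → C_1 maps a triangle to the signed sum of its edges. For instance
  ∂ace = ce − ae + ac,
  ∂ade = de − ae + ad.
This gives a 18×12 integer matrix of rank 12; reducing to Smith normal form yields diagonal entries (1,1,1,1,1,1,1,1,1,1,1,2).

Now H_k = ker ∂_k / im ∂_{k+1}, so:

  H_0: rank C_0 − rank ∂_1 = 7 − 6 = 1, and the invariant factors of ∂_1 are all 1, so H_0 ≅ Z.
  H_1: rank ker ∂_1 − rank ∂_2 = (18 − 6) − 12 = 0, and ∂_2 has invariant factor 2 > 1, so H_1 ≅ Z/2.
  H_2: rank ker ∂_2 − rank ∂_3 = (12 − 12) − 0 = 0, and there is no ∂_3, so H_2 ≅ 0.

(K is a triangulation of the real projective plane RP^2.)

H_0 = Z,  H_1 = Z/2,  H_2 = 0.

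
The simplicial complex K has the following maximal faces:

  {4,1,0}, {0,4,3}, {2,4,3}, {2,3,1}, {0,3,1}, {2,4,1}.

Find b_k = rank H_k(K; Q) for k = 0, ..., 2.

b_0 = 1, b_1 = 0, b_2 = 1.

K has 5 vertices, 9 edges, 6 triangles.
rank ∂_0 = 0, rank ∂_1 = 4 ⇒ b_0 = 5 − 0 − 4 = 1; all invariant factors of ∂_1 are 1 so no torsion. So H_0 = Z.
rank ∂_1 = 4, rank ∂_2 = 5 ⇒ b_1 = 9 − 4 − 5 = 0; all invariant factors of ∂_2 are 1 so no torsion. So H_1 = 0.
rank ∂_2 = 5, rank ∂_3 = 0 ⇒ b_2 = 6 − 5 − 0 = 1. So H_2 = Z.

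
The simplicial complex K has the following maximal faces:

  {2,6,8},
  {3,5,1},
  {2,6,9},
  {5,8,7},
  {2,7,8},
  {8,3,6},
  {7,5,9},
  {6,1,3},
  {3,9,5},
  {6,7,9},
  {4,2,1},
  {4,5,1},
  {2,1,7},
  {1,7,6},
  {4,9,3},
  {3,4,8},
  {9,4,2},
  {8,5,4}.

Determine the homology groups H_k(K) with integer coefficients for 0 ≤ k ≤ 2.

K has 9 vertices, 27 edges, 18 triangles.
rank ∂_0 = 0, rank ∂_1 = 8 ⇒ b_0 = 9 − 0 − 8 = 1; all invariant factors of ∂_1 are 1 so no torsion. So H_0 = Z.
rank ∂_1 = 8, rank ∂_2 = 18 ⇒ b_1 = 27 − 8 − 18 = 1; ∂_2 has invariant factor(s) [2] giving torsion. So H_1 = Z ⊕ Z_2.
rank ∂_2 = 18, rank ∂_3 = 0 ⇒ b_2 = 18 − 18 − 0 = 0. So H_2 = 0.

H_0 = Z,  H_1 = Z ⊕ Z_2,  H_2 = 0.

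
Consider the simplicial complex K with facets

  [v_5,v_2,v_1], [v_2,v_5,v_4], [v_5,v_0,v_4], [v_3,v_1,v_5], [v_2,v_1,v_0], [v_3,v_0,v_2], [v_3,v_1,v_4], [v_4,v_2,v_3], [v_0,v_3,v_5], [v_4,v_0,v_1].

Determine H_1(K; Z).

K has 6 vertices, 15 edges, 10 triangles.
rank ∂_1 = 5, rank ∂_2 = 10 ⇒ b_1 = 15 − 5 − 10 = 0; ∂_2 has invariant factor(s) [2] giving torsion. So H_1 ≅ Z/2.

H_1 ≅ Z/2.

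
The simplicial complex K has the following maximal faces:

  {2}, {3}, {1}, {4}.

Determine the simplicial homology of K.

H_0 = Z^4.

We work with the vertex ordering 1 < 2 < 3 < 4. The simplices of K, each written with vertices in increasing order, are:

  0-simplices (4): [1], [2], [3], [4]

so the chain groups are C_0 ≅ Z^4.

Now H_k = ker ∂_k / im ∂_{k+1}, so:

  H_0: rank C_0 − rank ∂_1 = 4 − 0 = 4, and there is no ∂_1, so H_0 ≅ Z^4.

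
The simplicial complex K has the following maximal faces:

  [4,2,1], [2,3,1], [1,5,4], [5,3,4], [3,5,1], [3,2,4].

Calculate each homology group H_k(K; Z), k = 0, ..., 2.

H_0 ≅ Z,  H_1 = 0,  H_2 ≅ Z.

We work with the vertex ordering 1 < 2 < 3 < 4 < 5. The simplices of K, each written with vertices in increasing order, are:

  0-simplices (5): [1], [2], [3], [4], [5]
  1-simplices (9): [1,2], [1,3], [1,4], [1,5], [2,3], [2,4], [3,4], [3,5], [4,5]
  2-simplices (6): [1,2,3], [1,2,4], [1,3,5], [1,4,5], [2,3,4], [3,4,5]

so the chain groups are C_0 ≅ Z^5, C_1 ≅ Z^9, C_2 ≅ Z^6.

The boundary map ∂_1: C_1 → C_0 sends each edge [p,q] (with p < q) to q − p.
This gives a 5×9 integer matrix of rank 4; reducing to Smith normal form yields diagonal entries (1,1,1,1).

Boundary ∂_2: C_2 → C_1 maps a triangle to the signed sum of its edges. For instance
  ∂[1,2,4] = [2,4] − [1,4] + [1,2],
  ∂[1,2,3] = [2,3] − [1,3] + [1,2].
The resulting 9×6 matrix has rank 5, and its Smith normal form has invariant factors (1,1,1,1,1).

Computing H_k = (kernel of ∂_k) / (image of ∂_{k+1}):

  H_0: rank C_0 − rank ∂_1 = 5 − 4 = 1, and the invariant factors of ∂_1 are all 1, so H_0 ≅ Z.
  H_1: rank ker ∂_1 − rank ∂_2 = (9 − 4) − 5 = 0, and the invariant factors of ∂_2 are all 1, so H_1 ≅ 0.
  H_2: rank ker ∂_2 − rank ∂_3 = (6 − 5) − 0 = 1, and there is no ∂_3, so H_2 ≅ Z.

(K is a triangulation of the 2-sphere S^2.)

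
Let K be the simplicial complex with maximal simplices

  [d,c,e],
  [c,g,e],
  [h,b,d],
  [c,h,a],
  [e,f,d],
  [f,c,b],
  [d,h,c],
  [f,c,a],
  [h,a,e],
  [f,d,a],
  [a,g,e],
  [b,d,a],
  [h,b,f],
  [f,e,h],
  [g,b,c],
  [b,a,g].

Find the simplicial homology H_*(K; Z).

H_0 ≅ Z,  H_1 ≅ Z^2,  H_2 ≅ Z.

We work with the vertex ordering a < b < c < d < e < f < g < h. The simplices of K, each written with vertices in increasing order, are:

  0-simplices (8): a, b, c, d, e, f, g, h
  1-simplices (24): ab, ac, ad, ae, af, ag, ah, bc, bd, bf, bg, bh, cd, ce, cf, cg, ch, de, df, dh, ef, eg, eh, fh
  2-simplices (16): abd, abg, acf, ach, adf, aeg, aeh, bcf, bcg, bdh, bfh, cde, cdh, ceg, def, efh

giving chain groups C_0 ≅ Z^8, C_1 ≅ Z^24, C_2 ≅ Z^16.

The boundary map ∂_1: C_1 → C_0 is given by ∂[p,q] = [q] − [p].
The resulting 8×24 matrix has rank 7, and its Smith normal form has invariant factors (1,1,1,1,1,1,1).

The boundary map ∂_2: C_2 → C_1 acts by ∂[p,q,r] = [q,r] − [p,r] + [p,q]. For instance
  ∂ach = ch − ah + ac,
  ∂cde = de − ce + cd.
The 24×16 boundary matrix has rank 15 and Smith normal form diag(1,1,1,1,1,1,1,1,1,1,1,1,1,1,1).

Computing H_k = (kernel of ∂_k) / (image of ∂_{k+1}):

  H_0: rank C_0 − rank ∂_1 = 8 − 7 = 1, and the invariant factors of ∂_1 are all 1, so H_0 = Z.
  H_1: rank ker ∂_1 − rank ∂_2 = (24 − 7) − 15 = 2, and the invariant factors of ∂_2 are all 1, so H_1 = Z^2.
  H_2: rank ker ∂_2 − rank ∂_3 = (16 − 15) − 0 = 1, and there is no ∂_3, so H_2 = Z.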